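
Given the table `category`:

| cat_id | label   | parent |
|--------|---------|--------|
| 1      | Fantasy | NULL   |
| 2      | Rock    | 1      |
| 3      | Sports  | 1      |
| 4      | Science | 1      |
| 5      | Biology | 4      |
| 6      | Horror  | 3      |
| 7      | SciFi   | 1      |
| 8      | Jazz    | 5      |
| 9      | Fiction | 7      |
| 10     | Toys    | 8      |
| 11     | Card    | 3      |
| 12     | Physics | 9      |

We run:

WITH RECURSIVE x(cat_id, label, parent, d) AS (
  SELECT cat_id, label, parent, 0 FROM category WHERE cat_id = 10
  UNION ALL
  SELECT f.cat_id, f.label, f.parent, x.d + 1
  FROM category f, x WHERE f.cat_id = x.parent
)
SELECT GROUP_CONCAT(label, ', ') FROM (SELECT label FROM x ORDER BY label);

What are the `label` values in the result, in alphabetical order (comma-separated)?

Base: cat_id=10 (Toys), parent=8, d 0.
Iteration 1: join on cat_id=8 -> Jazz (id 8, parent=5, d 1).
Iteration 2: join on cat_id=5 -> Biology (id 5, parent=4, d 2).
Iteration 3: join on cat_id=4 -> Science (id 4, parent=1, d 3).
Iteration 4: join on cat_id=1 -> Fantasy (id 1, parent=NULL, d 4).
Iteration 5: parent is NULL; no match; recursion stops.

Biology, Fantasy, Jazz, Science, Toys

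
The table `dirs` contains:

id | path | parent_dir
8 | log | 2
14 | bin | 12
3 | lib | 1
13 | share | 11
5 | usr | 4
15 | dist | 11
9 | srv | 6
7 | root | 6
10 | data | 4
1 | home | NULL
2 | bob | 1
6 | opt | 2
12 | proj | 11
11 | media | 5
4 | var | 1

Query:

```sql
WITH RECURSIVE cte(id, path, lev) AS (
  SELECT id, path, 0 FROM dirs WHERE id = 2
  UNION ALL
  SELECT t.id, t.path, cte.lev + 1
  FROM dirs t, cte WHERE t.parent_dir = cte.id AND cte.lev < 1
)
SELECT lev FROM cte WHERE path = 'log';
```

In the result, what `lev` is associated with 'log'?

1

Base: id=2 (bob) at lev 0.
Iteration 1: rows with parent_dir in {2} -> opt (id 6, lev 1), log (id 8, lev 1).
Iteration 2: lev < 1 fails for all current rows; recursion stops.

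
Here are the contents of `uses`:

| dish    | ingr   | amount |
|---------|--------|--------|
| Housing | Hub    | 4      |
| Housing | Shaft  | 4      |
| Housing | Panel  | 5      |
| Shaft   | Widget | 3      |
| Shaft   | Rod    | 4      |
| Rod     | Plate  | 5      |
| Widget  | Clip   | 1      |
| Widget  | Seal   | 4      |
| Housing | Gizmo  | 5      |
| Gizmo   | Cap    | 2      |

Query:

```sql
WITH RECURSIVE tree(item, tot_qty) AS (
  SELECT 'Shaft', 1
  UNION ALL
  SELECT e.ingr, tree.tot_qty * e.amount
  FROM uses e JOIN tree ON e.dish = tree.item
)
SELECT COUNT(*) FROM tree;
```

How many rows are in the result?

6

Base: (Shaft, tot_qty=1).
Iteration 1: components of {Shaft} -> Rod = 1*4 = 4, Widget = 1*3 = 3.
Iteration 2: components of {Rod,Widget} -> Clip = 3*1 = 3, Plate = 4*5 = 20, Seal = 3*4 = 12.
Iteration 3: no further components; recursion stops.
Total rows emitted: 6.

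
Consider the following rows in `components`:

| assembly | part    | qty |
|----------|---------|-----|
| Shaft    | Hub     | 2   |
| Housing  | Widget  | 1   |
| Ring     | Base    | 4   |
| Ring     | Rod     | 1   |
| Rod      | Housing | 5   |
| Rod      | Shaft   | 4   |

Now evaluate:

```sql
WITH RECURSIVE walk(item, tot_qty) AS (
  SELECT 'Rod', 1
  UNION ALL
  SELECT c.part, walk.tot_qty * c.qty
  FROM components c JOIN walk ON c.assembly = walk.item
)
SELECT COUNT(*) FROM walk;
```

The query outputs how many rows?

Base: (Rod, tot_qty=1).
Iteration 1: components of {Rod} -> Housing = 1*5 = 5, Shaft = 1*4 = 4.
Iteration 2: components of {Housing,Shaft} -> Hub = 4*2 = 8, Widget = 5*1 = 5.
Iteration 3: no further components; recursion stops.
Total rows emitted: 5.

5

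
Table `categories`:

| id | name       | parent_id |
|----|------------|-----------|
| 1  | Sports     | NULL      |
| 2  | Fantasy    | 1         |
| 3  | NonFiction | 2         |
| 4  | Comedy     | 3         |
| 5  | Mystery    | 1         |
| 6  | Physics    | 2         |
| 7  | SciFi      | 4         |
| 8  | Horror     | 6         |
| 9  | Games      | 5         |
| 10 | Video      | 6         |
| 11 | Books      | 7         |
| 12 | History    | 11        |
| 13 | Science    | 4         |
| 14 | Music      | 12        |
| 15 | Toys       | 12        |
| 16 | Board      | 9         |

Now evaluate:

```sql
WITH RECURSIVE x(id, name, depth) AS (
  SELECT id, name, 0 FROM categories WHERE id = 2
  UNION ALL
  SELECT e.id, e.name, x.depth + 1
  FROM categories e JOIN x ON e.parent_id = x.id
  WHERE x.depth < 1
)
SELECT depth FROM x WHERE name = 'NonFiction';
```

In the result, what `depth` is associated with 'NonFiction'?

Base: id=2 (Fantasy) at depth 0.
Iteration 1: rows with parent_id in {2} -> NonFiction (id 3, depth 1), Physics (id 6, depth 1).
Iteration 2: depth < 1 fails for all current rows; recursion stops.

1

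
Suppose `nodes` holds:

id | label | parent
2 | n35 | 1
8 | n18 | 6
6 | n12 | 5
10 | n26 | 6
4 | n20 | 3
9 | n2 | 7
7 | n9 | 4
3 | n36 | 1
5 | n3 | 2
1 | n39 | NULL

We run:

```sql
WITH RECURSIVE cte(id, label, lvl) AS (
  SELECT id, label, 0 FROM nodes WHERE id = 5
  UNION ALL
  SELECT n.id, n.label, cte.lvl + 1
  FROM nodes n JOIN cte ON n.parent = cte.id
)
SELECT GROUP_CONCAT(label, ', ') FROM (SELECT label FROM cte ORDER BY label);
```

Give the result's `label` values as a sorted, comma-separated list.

n12, n18, n26, n3

Base: id=5 (n3) at lvl 0.
Iteration 1: rows with parent in {5} -> n12 (id 6, lvl 1).
Iteration 2: rows with parent in {6} -> n18 (id 8, lvl 2), n26 (id 10, lvl 2).
Iteration 3: no rows with parent in {8,10}; recursion stops.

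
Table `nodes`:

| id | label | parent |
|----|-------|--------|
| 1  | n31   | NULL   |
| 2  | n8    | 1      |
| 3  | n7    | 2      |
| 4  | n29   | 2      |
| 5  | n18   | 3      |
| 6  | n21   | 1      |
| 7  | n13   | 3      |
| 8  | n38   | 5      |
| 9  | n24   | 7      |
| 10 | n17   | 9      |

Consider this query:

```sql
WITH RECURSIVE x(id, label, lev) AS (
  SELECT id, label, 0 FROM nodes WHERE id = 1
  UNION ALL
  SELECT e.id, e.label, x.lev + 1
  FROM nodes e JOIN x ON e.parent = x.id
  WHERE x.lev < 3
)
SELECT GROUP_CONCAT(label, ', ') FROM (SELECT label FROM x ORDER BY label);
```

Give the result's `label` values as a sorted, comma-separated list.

Base: id=1 (n31) at lev 0.
Iteration 1: rows with parent in {1} -> n8 (id 2, lev 1), n21 (id 6, lev 1).
Iteration 2: rows with parent in {2,6} -> n7 (id 3, lev 2), n29 (id 4, lev 2).
Iteration 3: rows with parent in {3,4} -> n18 (id 5, lev 3), n13 (id 7, lev 3).
Iteration 4: lev < 3 fails for all current rows; recursion stops.

n13, n18, n21, n29, n31, n7, n8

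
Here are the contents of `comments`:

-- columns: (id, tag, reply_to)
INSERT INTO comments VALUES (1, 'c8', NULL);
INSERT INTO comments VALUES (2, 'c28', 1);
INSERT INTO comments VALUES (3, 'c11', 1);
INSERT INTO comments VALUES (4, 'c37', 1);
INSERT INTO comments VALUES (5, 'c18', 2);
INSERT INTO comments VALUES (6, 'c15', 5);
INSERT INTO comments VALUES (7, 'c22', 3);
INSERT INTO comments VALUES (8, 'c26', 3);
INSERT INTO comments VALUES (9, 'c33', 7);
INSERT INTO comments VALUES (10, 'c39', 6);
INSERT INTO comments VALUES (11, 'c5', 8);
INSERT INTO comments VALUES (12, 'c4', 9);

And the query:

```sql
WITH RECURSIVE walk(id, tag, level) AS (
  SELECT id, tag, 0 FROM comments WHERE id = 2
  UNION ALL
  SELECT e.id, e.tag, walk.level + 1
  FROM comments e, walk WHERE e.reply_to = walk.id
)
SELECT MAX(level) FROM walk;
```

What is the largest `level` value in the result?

3

Base: id=2 (c28) at level 0.
Iteration 1: rows with reply_to in {2} -> c18 (id 5, level 1).
Iteration 2: rows with reply_to in {5} -> c15 (id 6, level 2).
Iteration 3: rows with reply_to in {6} -> c39 (id 10, level 3).
Iteration 4: no rows with reply_to in {10}; recursion stops.
level values: 0, 1, 2, 3; the maximum is 3.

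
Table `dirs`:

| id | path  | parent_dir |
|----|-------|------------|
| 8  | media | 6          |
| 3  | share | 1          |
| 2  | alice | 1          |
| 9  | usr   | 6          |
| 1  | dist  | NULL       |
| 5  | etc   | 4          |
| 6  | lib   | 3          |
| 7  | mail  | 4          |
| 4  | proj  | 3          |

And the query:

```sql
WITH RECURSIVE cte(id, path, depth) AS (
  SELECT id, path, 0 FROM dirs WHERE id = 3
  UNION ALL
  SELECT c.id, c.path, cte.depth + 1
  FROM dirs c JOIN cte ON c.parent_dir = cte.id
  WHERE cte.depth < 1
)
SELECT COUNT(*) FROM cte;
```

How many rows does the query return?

3

Base: id=3 (share) at depth 0.
Iteration 1: rows with parent_dir in {3} -> proj (id 4, depth 1), lib (id 6, depth 1).
Iteration 2: depth < 1 fails for all current rows; recursion stops.
Total rows emitted: 3.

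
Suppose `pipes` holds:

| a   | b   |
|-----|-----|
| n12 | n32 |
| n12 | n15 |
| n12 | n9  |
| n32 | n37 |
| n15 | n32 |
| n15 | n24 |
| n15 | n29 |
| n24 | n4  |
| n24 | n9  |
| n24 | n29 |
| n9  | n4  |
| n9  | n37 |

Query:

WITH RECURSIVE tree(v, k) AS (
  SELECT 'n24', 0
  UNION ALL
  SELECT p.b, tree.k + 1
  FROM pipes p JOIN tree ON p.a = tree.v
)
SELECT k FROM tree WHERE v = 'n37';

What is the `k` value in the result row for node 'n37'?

2

Base: (n24, k=0).
Iteration 1: edges from {n24} -> (n29, k=1), (n4, k=1), (n9, k=1).
Iteration 2: edges from {n29,n4,n9} -> (n37, k=2), (n4, k=2).
Iteration 3: no outgoing edges from {n37,n4}; recursion stops.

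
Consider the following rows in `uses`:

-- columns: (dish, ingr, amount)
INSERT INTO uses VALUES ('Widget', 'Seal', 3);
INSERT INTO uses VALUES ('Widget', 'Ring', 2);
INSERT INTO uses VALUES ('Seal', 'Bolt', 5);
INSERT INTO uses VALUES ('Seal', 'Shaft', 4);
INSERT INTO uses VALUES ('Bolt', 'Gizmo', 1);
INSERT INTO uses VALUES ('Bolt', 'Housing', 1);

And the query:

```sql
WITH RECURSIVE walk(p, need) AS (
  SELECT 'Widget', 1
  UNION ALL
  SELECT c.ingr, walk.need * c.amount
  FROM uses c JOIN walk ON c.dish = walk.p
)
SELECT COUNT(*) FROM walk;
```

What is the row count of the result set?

7

Base: (Widget, need=1).
Iteration 1: components of {Widget} -> Ring = 1*2 = 2, Seal = 1*3 = 3.
Iteration 2: components of {Ring,Seal} -> Bolt = 3*5 = 15, Shaft = 3*4 = 12.
Iteration 3: components of {Bolt,Shaft} -> Gizmo = 15*1 = 15, Housing = 15*1 = 15.
Iteration 4: no further components; recursion stops.
Total rows emitted: 7.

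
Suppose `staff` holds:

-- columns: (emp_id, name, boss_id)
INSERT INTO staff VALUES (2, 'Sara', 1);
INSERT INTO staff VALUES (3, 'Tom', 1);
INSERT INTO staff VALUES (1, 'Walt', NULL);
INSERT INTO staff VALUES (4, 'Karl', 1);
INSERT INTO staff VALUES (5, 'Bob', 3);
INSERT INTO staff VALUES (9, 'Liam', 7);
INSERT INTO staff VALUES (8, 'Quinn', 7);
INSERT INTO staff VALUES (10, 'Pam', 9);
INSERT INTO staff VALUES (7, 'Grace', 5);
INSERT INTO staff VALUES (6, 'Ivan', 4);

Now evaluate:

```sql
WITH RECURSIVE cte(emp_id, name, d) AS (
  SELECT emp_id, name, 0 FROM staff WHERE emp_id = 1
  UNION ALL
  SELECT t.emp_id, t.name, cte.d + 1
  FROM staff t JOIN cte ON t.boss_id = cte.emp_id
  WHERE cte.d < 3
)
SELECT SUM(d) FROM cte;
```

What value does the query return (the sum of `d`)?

Base: emp_id=1 (Walt) at d 0.
Iteration 1: rows with boss_id in {1} -> Sara (id 2, d 1), Tom (id 3, d 1), Karl (id 4, d 1).
Iteration 2: rows with boss_id in {2,3,4} -> Bob (id 5, d 2), Ivan (id 6, d 2).
Iteration 3: rows with boss_id in {5,6} -> Grace (id 7, d 3).
Iteration 4: d < 3 fails for all current rows; recursion stops.
SUM(d) = 0 + 1 + 1 + 1 + 2 + 2 + 3 = 10.

10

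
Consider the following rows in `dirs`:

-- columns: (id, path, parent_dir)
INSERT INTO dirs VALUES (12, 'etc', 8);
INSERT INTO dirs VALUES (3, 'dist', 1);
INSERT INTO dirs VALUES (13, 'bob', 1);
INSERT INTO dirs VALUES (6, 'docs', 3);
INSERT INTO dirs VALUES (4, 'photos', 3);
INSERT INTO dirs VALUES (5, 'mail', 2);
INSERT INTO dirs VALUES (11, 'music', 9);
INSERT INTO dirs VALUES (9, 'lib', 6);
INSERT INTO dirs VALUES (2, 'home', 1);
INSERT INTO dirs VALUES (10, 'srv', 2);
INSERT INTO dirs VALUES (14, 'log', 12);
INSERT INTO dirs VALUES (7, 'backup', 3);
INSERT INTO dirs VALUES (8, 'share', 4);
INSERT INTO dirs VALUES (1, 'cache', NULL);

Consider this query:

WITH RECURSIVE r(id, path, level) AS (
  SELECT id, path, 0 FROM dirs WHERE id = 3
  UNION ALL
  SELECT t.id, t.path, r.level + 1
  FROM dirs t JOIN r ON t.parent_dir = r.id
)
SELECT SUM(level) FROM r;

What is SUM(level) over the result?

Base: id=3 (dist) at level 0.
Iteration 1: rows with parent_dir in {3} -> photos (id 4, level 1), docs (id 6, level 1), backup (id 7, level 1).
Iteration 2: rows with parent_dir in {4,6,7} -> share (id 8, level 2), lib (id 9, level 2).
Iteration 3: rows with parent_dir in {8,9} -> music (id 11, level 3), etc (id 12, level 3).
Iteration 4: rows with parent_dir in {11,12} -> log (id 14, level 4).
Iteration 5: no rows with parent_dir in {14}; recursion stops.
SUM(level) = 0 + 1 + 1 + 1 + 2 + 2 + 3 + 3 + 4 = 17.

17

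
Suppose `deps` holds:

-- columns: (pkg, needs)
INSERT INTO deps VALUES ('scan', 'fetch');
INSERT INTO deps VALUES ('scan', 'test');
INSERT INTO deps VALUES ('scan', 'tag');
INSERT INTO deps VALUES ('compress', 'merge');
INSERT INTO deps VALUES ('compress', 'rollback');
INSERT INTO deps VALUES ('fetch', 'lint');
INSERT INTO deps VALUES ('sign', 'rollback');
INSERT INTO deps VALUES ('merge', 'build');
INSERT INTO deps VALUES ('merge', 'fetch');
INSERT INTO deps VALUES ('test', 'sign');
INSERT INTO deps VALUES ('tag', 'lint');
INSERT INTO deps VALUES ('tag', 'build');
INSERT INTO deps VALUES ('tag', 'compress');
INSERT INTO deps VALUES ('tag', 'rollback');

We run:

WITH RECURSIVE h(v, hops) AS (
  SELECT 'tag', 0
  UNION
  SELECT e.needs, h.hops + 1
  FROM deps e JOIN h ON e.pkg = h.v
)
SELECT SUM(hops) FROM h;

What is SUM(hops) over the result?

Base: (tag, hops=0).
Iteration 1: edges from {tag} -> (build, hops=1), (compress, hops=1), (lint, hops=1), (rollback, hops=1).
Iteration 2: edges from {build,compress,lint,rollback} -> (merge, hops=2), (rollback, hops=2).
Iteration 3: edges from {merge,rollback} -> (build, hops=3), (fetch, hops=3).
Iteration 4: edges from {build,fetch} -> (lint, hops=4).
Iteration 5: no outgoing edges from {lint}; recursion stops.
SUM(hops) = 0 + 1 + 1 + 1 + 1 + 2 + 2 + 3 + 3 + 4 = 18.

18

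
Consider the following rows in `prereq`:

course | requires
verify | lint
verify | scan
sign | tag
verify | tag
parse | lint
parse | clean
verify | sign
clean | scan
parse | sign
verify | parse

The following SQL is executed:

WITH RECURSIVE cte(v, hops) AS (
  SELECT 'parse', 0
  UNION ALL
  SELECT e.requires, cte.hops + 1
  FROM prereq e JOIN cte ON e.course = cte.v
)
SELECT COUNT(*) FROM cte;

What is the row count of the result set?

Base: (parse, hops=0).
Iteration 1: edges from {parse} -> (clean, hops=1), (lint, hops=1), (sign, hops=1).
Iteration 2: edges from {clean,lint,sign} -> (scan, hops=2), (tag, hops=2).
Iteration 3: no outgoing edges from {scan,tag}; recursion stops.
Total rows emitted: 6.

6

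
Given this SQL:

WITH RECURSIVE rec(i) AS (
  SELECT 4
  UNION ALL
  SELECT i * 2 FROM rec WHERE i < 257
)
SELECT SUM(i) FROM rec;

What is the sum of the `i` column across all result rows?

1020

Base: i=4.
Iteration 1: 4 < 257 holds -> i = 4 * 2 = 8.
Iteration 2: 8 < 257 holds -> i = 8 * 2 = 16.
Iteration 3: 16 < 257 holds -> i = 16 * 2 = 32.
Iteration 4: 32 < 257 holds -> i = 32 * 2 = 64.
Iteration 5: 64 < 257 holds -> i = 64 * 2 = 128.
Iteration 6: 128 < 257 holds -> i = 128 * 2 = 256.
Iteration 7: 256 < 257 holds -> i = 256 * 2 = 512.
Iteration 8: 512 < 257 fails; recursion stops.
SUM(i) = 4 + 8 + 16 + 32 + 64 + 128 + 256 + 512 = 1020.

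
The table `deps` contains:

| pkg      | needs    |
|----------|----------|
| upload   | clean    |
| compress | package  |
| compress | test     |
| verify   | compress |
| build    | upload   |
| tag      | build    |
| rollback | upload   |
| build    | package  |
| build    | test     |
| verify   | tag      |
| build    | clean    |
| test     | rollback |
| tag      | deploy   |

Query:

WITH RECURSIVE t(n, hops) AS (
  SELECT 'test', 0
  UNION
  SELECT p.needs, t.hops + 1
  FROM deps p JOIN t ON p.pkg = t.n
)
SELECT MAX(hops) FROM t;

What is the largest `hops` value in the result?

Base: (test, hops=0).
Iteration 1: edges from {test} -> (rollback, hops=1).
Iteration 2: edges from {rollback} -> (upload, hops=2).
Iteration 3: edges from {upload} -> (clean, hops=3).
Iteration 4: no outgoing edges from {clean}; recursion stops.
hops values: 0, 1, 2, 3; the maximum is 3.

3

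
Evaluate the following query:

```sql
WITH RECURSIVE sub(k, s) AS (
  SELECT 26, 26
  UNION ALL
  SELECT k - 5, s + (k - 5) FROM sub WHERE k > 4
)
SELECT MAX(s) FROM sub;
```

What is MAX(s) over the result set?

Base: k=26, s=26.
Iteration 1: 26 > 4 holds -> k = 26 - 5 = 21, s = 26 + 21 = 47.
Iteration 2: 21 > 4 holds -> k = 21 - 5 = 16, s = 47 + 16 = 63.
Iteration 3: 16 > 4 holds -> k = 16 - 5 = 11, s = 63 + 11 = 74.
Iteration 4: 11 > 4 holds -> k = 11 - 5 = 6, s = 74 + 6 = 80.
Iteration 5: 6 > 4 holds -> k = 6 - 5 = 1, s = 80 + 1 = 81.
Iteration 6: 1 > 4 fails; recursion stops.
s values: 26, 47, 63, 74, 80, 81; the maximum is 81.

81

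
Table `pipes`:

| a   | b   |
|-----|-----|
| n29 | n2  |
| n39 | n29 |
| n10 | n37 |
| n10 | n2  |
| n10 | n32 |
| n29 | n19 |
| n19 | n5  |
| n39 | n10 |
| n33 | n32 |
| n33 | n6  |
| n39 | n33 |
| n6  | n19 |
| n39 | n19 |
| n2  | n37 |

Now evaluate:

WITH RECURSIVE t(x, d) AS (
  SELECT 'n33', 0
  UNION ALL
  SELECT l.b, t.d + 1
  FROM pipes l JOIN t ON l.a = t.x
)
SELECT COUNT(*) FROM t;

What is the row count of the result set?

5

Base: (n33, d=0).
Iteration 1: edges from {n33} -> (n32, d=1), (n6, d=1).
Iteration 2: edges from {n32,n6} -> (n19, d=2).
Iteration 3: edges from {n19} -> (n5, d=3).
Iteration 4: no outgoing edges from {n5}; recursion stops.
Total rows emitted: 5.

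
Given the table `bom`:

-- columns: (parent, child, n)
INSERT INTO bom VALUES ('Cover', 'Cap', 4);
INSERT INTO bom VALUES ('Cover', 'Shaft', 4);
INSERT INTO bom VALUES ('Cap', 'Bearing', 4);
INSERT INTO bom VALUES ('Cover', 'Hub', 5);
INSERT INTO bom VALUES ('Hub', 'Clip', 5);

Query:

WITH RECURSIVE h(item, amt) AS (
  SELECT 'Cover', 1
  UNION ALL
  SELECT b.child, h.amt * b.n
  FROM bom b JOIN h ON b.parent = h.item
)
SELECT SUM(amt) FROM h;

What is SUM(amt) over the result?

Base: (Cover, amt=1).
Iteration 1: components of {Cover} -> Cap = 1*4 = 4, Hub = 1*5 = 5, Shaft = 1*4 = 4.
Iteration 2: components of {Cap,Hub,Shaft} -> Bearing = 4*4 = 16, Clip = 5*5 = 25.
Iteration 3: no further components; recursion stops.
SUM(amt) = 1 + 4 + 4 + 5 + 16 + 25 = 55.

55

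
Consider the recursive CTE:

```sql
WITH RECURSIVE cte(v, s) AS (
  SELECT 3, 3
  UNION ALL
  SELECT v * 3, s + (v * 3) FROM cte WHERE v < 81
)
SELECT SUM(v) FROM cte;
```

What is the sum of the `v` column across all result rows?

Base: v=3, s=3.
Iteration 1: 3 < 81 holds -> v = 3 * 3 = 9, s = 3 + 9 = 12.
Iteration 2: 9 < 81 holds -> v = 9 * 3 = 27, s = 12 + 27 = 39.
Iteration 3: 27 < 81 holds -> v = 27 * 3 = 81, s = 39 + 81 = 120.
Iteration 4: 81 < 81 fails; recursion stops.
SUM(v) = 3 + 9 + 27 + 81 = 120.

120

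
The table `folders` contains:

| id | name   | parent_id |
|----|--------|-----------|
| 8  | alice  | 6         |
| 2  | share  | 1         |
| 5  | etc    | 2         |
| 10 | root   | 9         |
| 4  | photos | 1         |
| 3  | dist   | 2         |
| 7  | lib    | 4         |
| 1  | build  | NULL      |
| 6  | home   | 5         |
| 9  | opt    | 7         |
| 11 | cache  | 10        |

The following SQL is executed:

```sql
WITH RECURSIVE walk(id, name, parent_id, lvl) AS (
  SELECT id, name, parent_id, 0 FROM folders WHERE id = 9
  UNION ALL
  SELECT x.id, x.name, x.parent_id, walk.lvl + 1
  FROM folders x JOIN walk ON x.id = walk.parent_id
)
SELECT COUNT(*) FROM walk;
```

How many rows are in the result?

Base: id=9 (opt), parent_id=7, lvl 0.
Iteration 1: join on id=7 -> lib (id 7, parent_id=4, lvl 1).
Iteration 2: join on id=4 -> photos (id 4, parent_id=1, lvl 2).
Iteration 3: join on id=1 -> build (id 1, parent_id=NULL, lvl 3).
Iteration 4: parent_id is NULL; no match; recursion stops.
Total rows emitted: 4.

4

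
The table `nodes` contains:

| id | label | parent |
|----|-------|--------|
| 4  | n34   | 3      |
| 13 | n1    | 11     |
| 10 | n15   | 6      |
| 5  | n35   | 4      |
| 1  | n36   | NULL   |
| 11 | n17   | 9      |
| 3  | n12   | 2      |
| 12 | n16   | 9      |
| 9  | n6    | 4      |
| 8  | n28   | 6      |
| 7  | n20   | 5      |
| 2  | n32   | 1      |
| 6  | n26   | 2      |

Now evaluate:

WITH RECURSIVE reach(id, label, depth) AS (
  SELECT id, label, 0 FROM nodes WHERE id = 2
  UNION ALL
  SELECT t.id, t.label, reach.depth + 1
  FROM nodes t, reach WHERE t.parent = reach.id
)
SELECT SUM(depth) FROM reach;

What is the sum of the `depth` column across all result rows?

Base: id=2 (n32) at depth 0.
Iteration 1: rows with parent in {2} -> n12 (id 3, depth 1), n26 (id 6, depth 1).
Iteration 2: rows with parent in {3,6} -> n34 (id 4, depth 2), n28 (id 8, depth 2), n15 (id 10, depth 2).
Iteration 3: rows with parent in {4,8,10} -> n35 (id 5, depth 3), n6 (id 9, depth 3).
Iteration 4: rows with parent in {5,9} -> n20 (id 7, depth 4), n17 (id 11, depth 4), n16 (id 12, depth 4).
Iteration 5: rows with parent in {7,11,12} -> n1 (id 13, depth 5).
Iteration 6: no rows with parent in {13}; recursion stops.
SUM(depth) = 0 + 1 + 1 + 2 + 2 + 2 + 3 + 3 + 4 + 4 + 4 + 5 = 31.

31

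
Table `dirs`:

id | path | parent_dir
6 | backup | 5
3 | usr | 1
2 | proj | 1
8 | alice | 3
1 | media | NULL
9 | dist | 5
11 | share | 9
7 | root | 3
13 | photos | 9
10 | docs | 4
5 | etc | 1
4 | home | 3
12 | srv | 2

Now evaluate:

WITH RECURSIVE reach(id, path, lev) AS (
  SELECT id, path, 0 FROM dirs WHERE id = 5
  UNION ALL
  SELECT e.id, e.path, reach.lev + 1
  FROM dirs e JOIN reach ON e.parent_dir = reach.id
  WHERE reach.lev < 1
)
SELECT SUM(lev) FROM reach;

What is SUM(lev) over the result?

Base: id=5 (etc) at lev 0.
Iteration 1: rows with parent_dir in {5} -> backup (id 6, lev 1), dist (id 9, lev 1).
Iteration 2: lev < 1 fails for all current rows; recursion stops.
SUM(lev) = 0 + 1 + 1 = 2.

2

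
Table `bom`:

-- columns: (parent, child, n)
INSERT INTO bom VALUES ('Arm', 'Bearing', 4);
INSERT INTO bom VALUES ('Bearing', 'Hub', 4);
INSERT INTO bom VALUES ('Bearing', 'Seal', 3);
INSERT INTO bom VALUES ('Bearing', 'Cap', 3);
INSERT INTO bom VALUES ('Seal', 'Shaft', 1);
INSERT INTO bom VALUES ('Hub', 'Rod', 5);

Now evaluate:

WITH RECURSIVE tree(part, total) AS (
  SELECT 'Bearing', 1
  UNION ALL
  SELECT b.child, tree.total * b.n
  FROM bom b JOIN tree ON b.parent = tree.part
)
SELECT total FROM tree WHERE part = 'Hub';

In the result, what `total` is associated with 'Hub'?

Base: (Bearing, total=1).
Iteration 1: components of {Bearing} -> Cap = 1*3 = 3, Hub = 1*4 = 4, Seal = 1*3 = 3.
Iteration 2: components of {Cap,Hub,Seal} -> Rod = 4*5 = 20, Shaft = 3*1 = 3.
Iteration 3: no further components; recursion stops.

4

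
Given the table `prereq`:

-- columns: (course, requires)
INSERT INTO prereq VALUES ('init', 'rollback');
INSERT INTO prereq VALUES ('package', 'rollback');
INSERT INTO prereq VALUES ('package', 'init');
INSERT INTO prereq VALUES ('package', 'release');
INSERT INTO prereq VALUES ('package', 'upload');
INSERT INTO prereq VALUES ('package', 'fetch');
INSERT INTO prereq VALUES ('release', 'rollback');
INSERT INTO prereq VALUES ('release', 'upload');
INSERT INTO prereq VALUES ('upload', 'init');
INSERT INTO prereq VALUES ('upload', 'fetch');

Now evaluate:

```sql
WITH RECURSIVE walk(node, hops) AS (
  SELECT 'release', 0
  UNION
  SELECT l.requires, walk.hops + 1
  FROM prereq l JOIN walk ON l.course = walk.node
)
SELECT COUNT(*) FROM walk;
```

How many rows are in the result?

Base: (release, hops=0).
Iteration 1: edges from {release} -> (rollback, hops=1), (upload, hops=1).
Iteration 2: edges from {rollback,upload} -> (fetch, hops=2), (init, hops=2).
Iteration 3: edges from {fetch,init} -> (rollback, hops=3).
Iteration 4: no outgoing edges from {rollback}; recursion stops.
Total rows emitted: 6.

6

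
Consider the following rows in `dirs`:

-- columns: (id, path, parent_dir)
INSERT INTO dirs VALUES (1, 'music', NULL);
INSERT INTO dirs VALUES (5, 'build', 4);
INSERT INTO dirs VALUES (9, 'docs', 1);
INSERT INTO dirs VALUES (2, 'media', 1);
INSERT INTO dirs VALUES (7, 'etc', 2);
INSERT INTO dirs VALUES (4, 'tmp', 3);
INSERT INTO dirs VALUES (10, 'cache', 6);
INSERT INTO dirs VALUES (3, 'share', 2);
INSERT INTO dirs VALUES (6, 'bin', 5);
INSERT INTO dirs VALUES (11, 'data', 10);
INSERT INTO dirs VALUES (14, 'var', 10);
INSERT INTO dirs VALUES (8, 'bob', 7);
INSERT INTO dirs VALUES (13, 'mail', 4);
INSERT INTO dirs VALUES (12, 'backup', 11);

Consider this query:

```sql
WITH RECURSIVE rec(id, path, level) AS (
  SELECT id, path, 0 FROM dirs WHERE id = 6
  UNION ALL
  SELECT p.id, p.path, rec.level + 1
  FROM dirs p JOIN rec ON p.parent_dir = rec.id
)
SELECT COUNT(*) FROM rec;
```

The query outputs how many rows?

5

Base: id=6 (bin) at level 0.
Iteration 1: rows with parent_dir in {6} -> cache (id 10, level 1).
Iteration 2: rows with parent_dir in {10} -> data (id 11, level 2), var (id 14, level 2).
Iteration 3: rows with parent_dir in {11,14} -> backup (id 12, level 3).
Iteration 4: no rows with parent_dir in {12}; recursion stops.
Total rows emitted: 5.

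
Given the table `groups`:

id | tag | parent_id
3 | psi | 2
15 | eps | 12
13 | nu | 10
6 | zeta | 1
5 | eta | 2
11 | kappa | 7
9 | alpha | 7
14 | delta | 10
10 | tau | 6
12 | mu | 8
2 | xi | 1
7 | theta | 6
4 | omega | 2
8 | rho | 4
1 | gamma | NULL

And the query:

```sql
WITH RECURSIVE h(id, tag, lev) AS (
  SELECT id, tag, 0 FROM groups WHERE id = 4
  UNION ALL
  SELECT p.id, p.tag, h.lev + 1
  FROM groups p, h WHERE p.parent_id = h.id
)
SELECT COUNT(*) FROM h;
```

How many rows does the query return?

4

Base: id=4 (omega) at lev 0.
Iteration 1: rows with parent_id in {4} -> rho (id 8, lev 1).
Iteration 2: rows with parent_id in {8} -> mu (id 12, lev 2).
Iteration 3: rows with parent_id in {12} -> eps (id 15, lev 3).
Iteration 4: no rows with parent_id in {15}; recursion stops.
Total rows emitted: 4.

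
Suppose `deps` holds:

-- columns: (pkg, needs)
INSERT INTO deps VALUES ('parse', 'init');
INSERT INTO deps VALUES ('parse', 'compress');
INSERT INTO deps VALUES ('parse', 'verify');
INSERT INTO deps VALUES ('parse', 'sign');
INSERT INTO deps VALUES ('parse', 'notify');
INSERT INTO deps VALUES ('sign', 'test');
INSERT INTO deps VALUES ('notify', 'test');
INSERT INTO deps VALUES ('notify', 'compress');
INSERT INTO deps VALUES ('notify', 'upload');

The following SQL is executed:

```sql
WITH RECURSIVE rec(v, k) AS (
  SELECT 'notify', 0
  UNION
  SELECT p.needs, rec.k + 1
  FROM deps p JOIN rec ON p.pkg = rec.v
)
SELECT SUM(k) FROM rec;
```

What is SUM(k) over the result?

Base: (notify, k=0).
Iteration 1: edges from {notify} -> (compress, k=1), (test, k=1), (upload, k=1).
Iteration 2: no outgoing edges from {compress,test,upload}; recursion stops.
SUM(k) = 0 + 1 + 1 + 1 = 3.

3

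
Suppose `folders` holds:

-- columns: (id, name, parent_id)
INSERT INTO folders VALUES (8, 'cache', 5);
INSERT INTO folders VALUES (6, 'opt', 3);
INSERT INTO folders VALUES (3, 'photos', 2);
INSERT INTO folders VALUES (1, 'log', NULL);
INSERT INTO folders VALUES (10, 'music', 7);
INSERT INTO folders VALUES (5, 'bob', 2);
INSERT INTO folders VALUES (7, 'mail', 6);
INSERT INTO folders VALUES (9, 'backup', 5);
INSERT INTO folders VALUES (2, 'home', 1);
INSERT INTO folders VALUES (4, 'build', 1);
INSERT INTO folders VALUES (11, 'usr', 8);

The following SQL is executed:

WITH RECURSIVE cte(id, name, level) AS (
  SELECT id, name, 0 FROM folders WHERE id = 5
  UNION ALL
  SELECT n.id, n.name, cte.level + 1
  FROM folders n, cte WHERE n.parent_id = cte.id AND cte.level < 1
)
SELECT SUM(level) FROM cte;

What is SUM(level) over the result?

2

Base: id=5 (bob) at level 0.
Iteration 1: rows with parent_id in {5} -> cache (id 8, level 1), backup (id 9, level 1).
Iteration 2: level < 1 fails for all current rows; recursion stops.
SUM(level) = 0 + 1 + 1 = 2.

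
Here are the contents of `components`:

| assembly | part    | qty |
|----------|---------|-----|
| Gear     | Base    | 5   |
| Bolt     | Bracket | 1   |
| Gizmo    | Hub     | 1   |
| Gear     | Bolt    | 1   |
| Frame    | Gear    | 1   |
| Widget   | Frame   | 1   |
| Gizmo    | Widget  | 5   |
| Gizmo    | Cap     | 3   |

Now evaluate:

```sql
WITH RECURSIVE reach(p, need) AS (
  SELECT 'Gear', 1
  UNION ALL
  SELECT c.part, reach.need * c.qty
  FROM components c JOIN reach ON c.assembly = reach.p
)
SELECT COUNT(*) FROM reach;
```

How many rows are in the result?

4

Base: (Gear, need=1).
Iteration 1: components of {Gear} -> Base = 1*5 = 5, Bolt = 1*1 = 1.
Iteration 2: components of {Base,Bolt} -> Bracket = 1*1 = 1.
Iteration 3: no further components; recursion stops.
Total rows emitted: 4.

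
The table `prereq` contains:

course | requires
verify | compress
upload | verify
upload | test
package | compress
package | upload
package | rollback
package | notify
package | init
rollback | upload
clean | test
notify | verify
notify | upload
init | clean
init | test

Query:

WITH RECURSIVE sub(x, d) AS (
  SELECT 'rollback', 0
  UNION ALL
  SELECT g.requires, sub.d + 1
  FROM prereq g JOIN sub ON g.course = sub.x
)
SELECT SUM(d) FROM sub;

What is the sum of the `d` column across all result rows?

8

Base: (rollback, d=0).
Iteration 1: edges from {rollback} -> (upload, d=1).
Iteration 2: edges from {upload} -> (test, d=2), (verify, d=2).
Iteration 3: edges from {test,verify} -> (compress, d=3).
Iteration 4: no outgoing edges from {compress}; recursion stops.
SUM(d) = 0 + 1 + 2 + 2 + 3 = 8.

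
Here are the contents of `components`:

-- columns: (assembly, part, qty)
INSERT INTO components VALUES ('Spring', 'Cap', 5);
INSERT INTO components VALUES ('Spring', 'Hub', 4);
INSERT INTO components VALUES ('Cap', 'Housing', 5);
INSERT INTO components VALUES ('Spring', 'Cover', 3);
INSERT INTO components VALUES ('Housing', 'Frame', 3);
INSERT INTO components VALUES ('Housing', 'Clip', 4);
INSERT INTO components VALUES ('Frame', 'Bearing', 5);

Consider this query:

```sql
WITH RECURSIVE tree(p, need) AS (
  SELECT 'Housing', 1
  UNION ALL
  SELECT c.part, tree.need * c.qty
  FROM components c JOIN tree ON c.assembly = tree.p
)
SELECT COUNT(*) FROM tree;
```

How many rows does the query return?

Base: (Housing, need=1).
Iteration 1: components of {Housing} -> Clip = 1*4 = 4, Frame = 1*3 = 3.
Iteration 2: components of {Clip,Frame} -> Bearing = 3*5 = 15.
Iteration 3: no further components; recursion stops.
Total rows emitted: 4.

4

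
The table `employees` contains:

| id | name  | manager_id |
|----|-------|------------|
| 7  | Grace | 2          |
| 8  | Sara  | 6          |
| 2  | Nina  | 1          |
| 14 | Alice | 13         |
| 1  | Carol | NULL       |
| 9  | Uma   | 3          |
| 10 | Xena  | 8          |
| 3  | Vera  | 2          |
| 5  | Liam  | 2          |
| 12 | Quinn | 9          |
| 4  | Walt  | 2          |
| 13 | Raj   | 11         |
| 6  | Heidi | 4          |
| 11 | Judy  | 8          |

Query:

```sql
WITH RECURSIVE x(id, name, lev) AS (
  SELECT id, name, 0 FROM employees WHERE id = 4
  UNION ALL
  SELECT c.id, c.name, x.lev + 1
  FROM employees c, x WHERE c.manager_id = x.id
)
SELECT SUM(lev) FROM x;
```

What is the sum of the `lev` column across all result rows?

18

Base: id=4 (Walt) at lev 0.
Iteration 1: rows with manager_id in {4} -> Heidi (id 6, lev 1).
Iteration 2: rows with manager_id in {6} -> Sara (id 8, lev 2).
Iteration 3: rows with manager_id in {8} -> Xena (id 10, lev 3), Judy (id 11, lev 3).
Iteration 4: rows with manager_id in {10,11} -> Raj (id 13, lev 4).
Iteration 5: rows with manager_id in {13} -> Alice (id 14, lev 5).
Iteration 6: no rows with manager_id in {14}; recursion stops.
SUM(lev) = 0 + 1 + 2 + 3 + 3 + 4 + 5 = 18.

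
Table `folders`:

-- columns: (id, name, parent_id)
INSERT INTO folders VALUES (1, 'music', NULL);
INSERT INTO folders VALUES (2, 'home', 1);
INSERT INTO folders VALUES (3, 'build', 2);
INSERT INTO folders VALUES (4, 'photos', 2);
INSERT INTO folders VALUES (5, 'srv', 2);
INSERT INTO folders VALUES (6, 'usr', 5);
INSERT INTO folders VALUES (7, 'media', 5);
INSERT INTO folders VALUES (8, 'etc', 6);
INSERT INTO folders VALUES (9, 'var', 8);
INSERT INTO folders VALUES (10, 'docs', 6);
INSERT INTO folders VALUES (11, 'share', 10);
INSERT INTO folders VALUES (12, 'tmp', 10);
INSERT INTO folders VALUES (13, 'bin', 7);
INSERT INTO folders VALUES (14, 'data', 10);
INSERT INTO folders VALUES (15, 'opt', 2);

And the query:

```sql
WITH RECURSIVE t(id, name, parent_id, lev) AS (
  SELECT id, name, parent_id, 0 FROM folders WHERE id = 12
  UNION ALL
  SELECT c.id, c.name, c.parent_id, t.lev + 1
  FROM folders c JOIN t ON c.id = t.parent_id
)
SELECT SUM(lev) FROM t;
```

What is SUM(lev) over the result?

Base: id=12 (tmp), parent_id=10, lev 0.
Iteration 1: join on id=10 -> docs (id 10, parent_id=6, lev 1).
Iteration 2: join on id=6 -> usr (id 6, parent_id=5, lev 2).
Iteration 3: join on id=5 -> srv (id 5, parent_id=2, lev 3).
Iteration 4: join on id=2 -> home (id 2, parent_id=1, lev 4).
Iteration 5: join on id=1 -> music (id 1, parent_id=NULL, lev 5).
Iteration 6: parent_id is NULL; no match; recursion stops.
SUM(lev) = 0 + 1 + 2 + 3 + 4 + 5 = 15.

15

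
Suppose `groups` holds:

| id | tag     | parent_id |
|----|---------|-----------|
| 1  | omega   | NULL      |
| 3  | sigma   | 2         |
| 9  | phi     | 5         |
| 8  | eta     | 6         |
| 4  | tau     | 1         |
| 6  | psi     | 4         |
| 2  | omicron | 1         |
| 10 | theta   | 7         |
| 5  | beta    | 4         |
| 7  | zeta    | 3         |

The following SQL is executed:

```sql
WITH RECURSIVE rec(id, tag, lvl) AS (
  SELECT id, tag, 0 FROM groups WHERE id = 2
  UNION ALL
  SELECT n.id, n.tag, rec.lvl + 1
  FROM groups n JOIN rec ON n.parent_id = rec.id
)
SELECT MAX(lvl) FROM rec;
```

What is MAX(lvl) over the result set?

Base: id=2 (omicron) at lvl 0.
Iteration 1: rows with parent_id in {2} -> sigma (id 3, lvl 1).
Iteration 2: rows with parent_id in {3} -> zeta (id 7, lvl 2).
Iteration 3: rows with parent_id in {7} -> theta (id 10, lvl 3).
Iteration 4: no rows with parent_id in {10}; recursion stops.
lvl values: 0, 1, 2, 3; the maximum is 3.

3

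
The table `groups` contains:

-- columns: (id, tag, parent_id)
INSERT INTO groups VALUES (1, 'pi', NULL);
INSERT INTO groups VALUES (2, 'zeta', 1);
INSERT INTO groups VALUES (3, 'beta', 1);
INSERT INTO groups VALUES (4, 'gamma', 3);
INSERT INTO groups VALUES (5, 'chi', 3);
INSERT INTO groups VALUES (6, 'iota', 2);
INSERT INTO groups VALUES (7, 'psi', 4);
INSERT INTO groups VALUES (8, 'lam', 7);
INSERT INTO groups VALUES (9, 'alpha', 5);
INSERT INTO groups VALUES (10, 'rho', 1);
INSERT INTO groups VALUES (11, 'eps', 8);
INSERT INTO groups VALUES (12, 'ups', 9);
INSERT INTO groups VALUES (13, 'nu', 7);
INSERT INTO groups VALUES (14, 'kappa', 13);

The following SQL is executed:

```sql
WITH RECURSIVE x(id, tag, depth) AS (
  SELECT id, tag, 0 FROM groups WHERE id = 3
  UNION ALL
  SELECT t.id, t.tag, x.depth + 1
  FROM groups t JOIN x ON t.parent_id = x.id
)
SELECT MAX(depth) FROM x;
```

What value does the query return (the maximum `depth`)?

4

Base: id=3 (beta) at depth 0.
Iteration 1: rows with parent_id in {3} -> gamma (id 4, depth 1), chi (id 5, depth 1).
Iteration 2: rows with parent_id in {4,5} -> psi (id 7, depth 2), alpha (id 9, depth 2).
Iteration 3: rows with parent_id in {7,9} -> lam (id 8, depth 3), ups (id 12, depth 3), nu (id 13, depth 3).
Iteration 4: rows with parent_id in {8,12,13} -> eps (id 11, depth 4), kappa (id 14, depth 4).
Iteration 5: no rows with parent_id in {11,14}; recursion stops.
depth values: 0, 1, 1, 2, 2, 3, 3, 3, 4, 4; the maximum is 4.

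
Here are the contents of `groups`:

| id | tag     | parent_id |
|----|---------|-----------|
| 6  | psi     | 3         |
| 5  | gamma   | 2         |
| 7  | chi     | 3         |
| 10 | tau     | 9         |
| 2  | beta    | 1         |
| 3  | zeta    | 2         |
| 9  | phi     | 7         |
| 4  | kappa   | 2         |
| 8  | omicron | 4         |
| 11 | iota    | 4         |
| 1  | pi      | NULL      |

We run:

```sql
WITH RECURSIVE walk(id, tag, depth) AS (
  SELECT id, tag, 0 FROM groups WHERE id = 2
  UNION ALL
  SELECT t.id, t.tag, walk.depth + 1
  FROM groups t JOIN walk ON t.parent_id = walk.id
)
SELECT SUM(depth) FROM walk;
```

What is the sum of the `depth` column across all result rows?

18

Base: id=2 (beta) at depth 0.
Iteration 1: rows with parent_id in {2} -> zeta (id 3, depth 1), kappa (id 4, depth 1), gamma (id 5, depth 1).
Iteration 2: rows with parent_id in {3,4,5} -> psi (id 6, depth 2), chi (id 7, depth 2), omicron (id 8, depth 2), iota (id 11, depth 2).
Iteration 3: rows with parent_id in {6,7,8,11} -> phi (id 9, depth 3).
Iteration 4: rows with parent_id in {9} -> tau (id 10, depth 4).
Iteration 5: no rows with parent_id in {10}; recursion stops.
SUM(depth) = 0 + 1 + 1 + 1 + 2 + 2 + 2 + 2 + 3 + 4 = 18.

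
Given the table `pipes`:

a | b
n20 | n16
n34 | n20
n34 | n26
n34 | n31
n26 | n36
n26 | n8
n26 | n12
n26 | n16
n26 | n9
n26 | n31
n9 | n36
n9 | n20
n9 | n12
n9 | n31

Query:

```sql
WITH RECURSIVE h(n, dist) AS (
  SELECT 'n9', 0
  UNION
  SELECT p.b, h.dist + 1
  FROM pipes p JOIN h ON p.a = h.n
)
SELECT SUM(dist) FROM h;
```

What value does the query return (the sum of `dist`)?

6

Base: (n9, dist=0).
Iteration 1: edges from {n9} -> (n12, dist=1), (n20, dist=1), (n31, dist=1), (n36, dist=1).
Iteration 2: edges from {n12,n20,n31,n36} -> (n16, dist=2).
Iteration 3: no outgoing edges from {n16}; recursion stops.
SUM(dist) = 0 + 1 + 1 + 1 + 1 + 2 = 6.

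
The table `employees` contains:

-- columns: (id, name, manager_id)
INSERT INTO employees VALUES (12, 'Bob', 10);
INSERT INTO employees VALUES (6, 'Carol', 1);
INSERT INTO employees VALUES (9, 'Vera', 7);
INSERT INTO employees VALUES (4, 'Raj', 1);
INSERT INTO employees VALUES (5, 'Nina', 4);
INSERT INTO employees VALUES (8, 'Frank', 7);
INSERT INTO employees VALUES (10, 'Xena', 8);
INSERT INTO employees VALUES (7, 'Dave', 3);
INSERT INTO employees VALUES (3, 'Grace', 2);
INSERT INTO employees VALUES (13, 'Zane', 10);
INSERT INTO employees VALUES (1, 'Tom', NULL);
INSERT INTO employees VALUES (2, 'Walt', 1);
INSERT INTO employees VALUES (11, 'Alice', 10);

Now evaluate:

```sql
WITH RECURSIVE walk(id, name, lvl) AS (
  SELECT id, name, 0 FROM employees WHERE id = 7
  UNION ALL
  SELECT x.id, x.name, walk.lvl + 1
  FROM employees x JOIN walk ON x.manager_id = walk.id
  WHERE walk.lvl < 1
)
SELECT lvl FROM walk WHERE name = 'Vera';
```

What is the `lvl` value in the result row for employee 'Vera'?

1

Base: id=7 (Dave) at lvl 0.
Iteration 1: rows with manager_id in {7} -> Frank (id 8, lvl 1), Vera (id 9, lvl 1).
Iteration 2: lvl < 1 fails for all current rows; recursion stops.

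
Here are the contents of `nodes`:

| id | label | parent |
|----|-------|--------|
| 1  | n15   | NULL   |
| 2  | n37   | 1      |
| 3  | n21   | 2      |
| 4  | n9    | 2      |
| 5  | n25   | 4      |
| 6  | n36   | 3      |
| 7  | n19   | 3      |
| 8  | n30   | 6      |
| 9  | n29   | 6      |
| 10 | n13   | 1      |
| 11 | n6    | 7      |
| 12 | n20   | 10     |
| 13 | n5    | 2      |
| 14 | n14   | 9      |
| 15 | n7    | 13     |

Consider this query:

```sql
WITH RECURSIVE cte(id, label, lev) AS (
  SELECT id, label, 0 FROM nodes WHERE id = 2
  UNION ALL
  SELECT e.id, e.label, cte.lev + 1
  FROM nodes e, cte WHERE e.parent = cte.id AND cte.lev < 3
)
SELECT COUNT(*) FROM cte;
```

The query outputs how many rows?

Base: id=2 (n37) at lev 0.
Iteration 1: rows with parent in {2} -> n21 (id 3, lev 1), n9 (id 4, lev 1), n5 (id 13, lev 1).
Iteration 2: rows with parent in {3,4,13} -> n25 (id 5, lev 2), n36 (id 6, lev 2), n19 (id 7, lev 2), n7 (id 15, lev 2).
Iteration 3: rows with parent in {5,6,7,15} -> n30 (id 8, lev 3), n29 (id 9, lev 3), n6 (id 11, lev 3).
Iteration 4: lev < 3 fails for all current rows; recursion stops.
Total rows emitted: 11.

11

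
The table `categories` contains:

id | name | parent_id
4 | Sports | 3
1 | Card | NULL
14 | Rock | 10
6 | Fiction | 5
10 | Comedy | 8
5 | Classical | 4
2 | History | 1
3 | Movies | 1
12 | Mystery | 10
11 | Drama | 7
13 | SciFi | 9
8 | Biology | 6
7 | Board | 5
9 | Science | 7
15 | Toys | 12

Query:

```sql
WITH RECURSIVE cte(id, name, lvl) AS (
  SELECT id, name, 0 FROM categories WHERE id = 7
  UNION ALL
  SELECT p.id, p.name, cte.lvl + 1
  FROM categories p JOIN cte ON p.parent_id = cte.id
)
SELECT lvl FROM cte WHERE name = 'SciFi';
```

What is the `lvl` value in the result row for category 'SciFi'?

2

Base: id=7 (Board) at lvl 0.
Iteration 1: rows with parent_id in {7} -> Science (id 9, lvl 1), Drama (id 11, lvl 1).
Iteration 2: rows with parent_id in {9,11} -> SciFi (id 13, lvl 2).
Iteration 3: no rows with parent_id in {13}; recursion stops.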